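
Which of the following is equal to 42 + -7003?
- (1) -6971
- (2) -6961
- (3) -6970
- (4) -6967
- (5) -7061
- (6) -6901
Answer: 2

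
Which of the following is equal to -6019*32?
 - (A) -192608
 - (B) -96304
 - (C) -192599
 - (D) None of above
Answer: A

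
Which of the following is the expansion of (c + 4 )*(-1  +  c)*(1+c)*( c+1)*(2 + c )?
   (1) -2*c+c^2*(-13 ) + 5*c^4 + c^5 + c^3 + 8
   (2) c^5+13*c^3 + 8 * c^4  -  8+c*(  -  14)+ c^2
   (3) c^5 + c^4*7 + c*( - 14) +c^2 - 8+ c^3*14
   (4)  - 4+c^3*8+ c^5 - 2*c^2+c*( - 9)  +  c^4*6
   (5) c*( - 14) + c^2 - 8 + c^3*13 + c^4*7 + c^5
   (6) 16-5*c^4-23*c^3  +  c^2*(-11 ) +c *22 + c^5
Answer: 5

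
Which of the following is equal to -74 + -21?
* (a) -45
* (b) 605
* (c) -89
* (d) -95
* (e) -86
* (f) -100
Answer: d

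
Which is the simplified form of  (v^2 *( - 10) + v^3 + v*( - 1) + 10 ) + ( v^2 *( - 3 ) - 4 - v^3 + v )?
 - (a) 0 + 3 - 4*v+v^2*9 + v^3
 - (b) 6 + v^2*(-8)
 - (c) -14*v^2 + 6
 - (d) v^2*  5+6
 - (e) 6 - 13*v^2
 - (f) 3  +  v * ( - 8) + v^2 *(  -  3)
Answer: e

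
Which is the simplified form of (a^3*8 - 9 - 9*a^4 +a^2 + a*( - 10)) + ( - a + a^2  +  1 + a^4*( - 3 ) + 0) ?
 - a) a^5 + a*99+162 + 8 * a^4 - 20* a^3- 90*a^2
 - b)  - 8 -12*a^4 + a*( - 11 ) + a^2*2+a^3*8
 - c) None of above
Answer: b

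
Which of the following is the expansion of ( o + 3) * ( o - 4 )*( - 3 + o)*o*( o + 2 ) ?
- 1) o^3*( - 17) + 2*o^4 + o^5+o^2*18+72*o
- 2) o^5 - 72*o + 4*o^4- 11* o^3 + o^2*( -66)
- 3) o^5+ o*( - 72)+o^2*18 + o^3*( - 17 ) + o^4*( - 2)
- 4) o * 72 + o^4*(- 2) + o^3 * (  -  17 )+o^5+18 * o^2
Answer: 4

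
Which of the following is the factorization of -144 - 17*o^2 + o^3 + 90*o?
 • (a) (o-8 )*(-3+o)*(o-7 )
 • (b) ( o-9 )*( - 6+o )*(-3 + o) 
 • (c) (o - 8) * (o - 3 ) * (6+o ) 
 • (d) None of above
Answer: d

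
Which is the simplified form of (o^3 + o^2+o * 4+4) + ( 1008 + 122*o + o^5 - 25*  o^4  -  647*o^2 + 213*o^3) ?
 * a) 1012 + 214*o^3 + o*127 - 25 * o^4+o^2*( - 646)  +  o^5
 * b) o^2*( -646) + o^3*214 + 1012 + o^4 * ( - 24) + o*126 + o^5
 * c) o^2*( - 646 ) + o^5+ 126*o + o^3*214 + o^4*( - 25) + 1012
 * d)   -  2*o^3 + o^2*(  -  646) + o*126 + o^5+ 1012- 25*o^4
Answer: c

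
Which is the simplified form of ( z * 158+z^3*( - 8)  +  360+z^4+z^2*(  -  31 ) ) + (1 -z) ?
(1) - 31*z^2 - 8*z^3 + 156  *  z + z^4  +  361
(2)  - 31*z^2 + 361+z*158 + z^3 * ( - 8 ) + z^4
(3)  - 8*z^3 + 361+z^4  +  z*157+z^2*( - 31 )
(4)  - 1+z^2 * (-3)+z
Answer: 3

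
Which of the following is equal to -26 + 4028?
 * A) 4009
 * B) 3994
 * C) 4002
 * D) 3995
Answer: C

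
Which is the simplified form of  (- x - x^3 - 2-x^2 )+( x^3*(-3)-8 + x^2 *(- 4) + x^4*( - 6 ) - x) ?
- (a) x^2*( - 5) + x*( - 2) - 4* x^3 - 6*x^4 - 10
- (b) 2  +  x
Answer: a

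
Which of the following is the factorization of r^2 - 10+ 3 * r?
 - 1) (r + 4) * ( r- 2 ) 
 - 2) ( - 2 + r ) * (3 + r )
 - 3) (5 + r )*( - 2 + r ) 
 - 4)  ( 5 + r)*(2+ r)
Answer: 3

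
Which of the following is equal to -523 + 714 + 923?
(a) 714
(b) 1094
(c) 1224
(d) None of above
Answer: d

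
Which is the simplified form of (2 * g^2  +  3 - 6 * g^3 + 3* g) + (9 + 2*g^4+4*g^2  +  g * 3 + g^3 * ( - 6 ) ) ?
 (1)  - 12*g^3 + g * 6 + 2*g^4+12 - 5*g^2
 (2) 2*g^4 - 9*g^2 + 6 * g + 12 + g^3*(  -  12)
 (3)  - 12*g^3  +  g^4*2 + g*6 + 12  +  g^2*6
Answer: 3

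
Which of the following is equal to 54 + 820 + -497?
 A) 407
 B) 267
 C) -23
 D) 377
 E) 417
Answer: D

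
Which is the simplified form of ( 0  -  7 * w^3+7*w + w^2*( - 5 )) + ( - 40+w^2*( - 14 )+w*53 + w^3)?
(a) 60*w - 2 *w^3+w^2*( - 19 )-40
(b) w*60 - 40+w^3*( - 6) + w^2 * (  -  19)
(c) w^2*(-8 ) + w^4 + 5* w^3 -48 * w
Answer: b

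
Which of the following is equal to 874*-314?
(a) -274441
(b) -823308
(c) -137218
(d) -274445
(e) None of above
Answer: e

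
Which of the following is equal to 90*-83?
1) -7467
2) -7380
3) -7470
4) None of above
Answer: 3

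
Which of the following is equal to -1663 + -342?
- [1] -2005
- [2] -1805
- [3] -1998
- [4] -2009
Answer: 1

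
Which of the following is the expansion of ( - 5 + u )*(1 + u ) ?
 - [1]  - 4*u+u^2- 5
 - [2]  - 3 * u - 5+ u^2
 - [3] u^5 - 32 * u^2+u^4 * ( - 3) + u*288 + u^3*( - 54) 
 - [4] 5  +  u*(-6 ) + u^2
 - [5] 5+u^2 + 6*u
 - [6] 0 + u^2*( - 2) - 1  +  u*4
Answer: 1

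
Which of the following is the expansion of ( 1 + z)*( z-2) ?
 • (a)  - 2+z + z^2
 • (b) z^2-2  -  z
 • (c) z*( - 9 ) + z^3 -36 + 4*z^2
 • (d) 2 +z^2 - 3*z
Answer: b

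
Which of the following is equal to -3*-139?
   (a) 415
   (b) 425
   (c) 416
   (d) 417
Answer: d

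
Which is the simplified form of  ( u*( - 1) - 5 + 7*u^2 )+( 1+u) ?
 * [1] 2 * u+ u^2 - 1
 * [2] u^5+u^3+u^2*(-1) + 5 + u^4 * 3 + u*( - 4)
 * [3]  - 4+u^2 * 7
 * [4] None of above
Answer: 3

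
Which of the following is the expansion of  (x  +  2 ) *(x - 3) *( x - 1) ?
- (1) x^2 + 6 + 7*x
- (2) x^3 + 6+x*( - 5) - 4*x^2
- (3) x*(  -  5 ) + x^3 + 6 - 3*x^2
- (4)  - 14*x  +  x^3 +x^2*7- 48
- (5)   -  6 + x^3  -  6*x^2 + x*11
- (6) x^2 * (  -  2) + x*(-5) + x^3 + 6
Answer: 6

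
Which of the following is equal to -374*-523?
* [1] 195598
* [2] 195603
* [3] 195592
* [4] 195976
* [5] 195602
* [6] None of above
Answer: 5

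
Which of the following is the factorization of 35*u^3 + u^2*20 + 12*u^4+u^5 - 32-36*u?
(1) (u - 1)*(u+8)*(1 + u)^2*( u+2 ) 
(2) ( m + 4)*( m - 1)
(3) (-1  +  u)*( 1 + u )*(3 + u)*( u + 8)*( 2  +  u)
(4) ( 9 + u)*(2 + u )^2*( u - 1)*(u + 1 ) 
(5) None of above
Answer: 5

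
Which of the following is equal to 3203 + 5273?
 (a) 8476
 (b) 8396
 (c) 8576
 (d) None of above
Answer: a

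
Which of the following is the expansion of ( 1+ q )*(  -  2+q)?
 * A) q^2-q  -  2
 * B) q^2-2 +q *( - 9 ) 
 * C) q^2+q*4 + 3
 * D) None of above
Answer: A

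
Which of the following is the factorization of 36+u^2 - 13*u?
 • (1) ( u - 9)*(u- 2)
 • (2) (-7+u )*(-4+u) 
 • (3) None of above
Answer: 3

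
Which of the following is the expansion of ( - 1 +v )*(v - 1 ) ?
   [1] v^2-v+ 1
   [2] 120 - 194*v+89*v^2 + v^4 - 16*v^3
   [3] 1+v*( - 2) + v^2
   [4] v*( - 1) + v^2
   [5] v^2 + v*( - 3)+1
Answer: 3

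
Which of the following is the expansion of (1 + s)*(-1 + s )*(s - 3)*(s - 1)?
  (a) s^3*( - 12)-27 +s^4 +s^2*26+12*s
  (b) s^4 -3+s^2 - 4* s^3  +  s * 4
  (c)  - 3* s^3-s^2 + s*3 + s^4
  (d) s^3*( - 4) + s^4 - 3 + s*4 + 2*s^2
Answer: d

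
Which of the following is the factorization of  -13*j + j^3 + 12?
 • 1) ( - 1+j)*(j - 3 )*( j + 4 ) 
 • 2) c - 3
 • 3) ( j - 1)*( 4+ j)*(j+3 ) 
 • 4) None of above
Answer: 1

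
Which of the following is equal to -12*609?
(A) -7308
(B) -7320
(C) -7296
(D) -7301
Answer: A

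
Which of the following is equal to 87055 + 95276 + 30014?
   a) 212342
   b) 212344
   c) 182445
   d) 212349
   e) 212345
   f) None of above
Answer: e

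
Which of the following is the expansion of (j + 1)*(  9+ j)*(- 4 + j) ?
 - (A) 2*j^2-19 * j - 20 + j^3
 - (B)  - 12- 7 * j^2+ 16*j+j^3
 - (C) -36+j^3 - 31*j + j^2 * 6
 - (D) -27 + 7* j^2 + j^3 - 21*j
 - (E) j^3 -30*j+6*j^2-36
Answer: C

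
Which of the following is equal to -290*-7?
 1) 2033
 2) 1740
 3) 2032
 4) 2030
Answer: 4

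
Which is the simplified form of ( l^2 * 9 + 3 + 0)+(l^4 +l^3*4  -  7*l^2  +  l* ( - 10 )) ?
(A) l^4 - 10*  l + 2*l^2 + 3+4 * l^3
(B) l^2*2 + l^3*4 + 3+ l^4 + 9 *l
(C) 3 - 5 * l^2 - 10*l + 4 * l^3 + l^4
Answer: A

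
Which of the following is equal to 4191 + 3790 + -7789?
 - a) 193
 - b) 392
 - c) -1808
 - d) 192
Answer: d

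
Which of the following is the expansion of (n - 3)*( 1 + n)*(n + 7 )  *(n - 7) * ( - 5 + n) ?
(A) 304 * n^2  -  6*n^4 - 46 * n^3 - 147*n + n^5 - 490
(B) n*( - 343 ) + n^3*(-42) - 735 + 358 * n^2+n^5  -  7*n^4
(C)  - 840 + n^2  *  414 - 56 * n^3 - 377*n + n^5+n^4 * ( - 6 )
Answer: B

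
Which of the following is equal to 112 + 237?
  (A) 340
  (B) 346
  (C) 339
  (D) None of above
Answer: D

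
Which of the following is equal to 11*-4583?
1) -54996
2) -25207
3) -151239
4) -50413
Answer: 4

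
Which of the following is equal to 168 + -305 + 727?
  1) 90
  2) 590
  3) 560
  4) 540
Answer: 2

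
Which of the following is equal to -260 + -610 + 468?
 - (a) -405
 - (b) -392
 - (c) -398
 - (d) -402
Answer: d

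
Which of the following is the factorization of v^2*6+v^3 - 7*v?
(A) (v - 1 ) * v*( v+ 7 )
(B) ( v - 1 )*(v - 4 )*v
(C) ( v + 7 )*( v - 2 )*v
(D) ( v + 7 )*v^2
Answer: A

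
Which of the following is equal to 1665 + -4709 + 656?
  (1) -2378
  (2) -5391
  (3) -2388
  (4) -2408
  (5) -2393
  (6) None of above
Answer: 3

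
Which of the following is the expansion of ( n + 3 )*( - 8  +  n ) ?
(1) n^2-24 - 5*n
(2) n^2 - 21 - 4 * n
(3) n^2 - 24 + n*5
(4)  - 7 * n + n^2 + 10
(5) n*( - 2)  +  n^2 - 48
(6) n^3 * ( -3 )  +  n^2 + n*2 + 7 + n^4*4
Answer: 1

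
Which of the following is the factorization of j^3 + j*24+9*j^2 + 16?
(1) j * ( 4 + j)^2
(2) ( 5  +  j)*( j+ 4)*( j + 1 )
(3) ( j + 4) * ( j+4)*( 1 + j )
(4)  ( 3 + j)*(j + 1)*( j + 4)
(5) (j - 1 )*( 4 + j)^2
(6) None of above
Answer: 3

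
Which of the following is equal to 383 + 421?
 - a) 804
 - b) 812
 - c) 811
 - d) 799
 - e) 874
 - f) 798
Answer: a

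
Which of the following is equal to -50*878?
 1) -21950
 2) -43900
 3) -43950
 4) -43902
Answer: 2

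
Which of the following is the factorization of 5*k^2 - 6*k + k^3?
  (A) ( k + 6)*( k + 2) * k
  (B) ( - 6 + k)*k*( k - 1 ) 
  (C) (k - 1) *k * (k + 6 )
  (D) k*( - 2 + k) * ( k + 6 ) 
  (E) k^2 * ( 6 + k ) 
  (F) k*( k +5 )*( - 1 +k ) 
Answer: C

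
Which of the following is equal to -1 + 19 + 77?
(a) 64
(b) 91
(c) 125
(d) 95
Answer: d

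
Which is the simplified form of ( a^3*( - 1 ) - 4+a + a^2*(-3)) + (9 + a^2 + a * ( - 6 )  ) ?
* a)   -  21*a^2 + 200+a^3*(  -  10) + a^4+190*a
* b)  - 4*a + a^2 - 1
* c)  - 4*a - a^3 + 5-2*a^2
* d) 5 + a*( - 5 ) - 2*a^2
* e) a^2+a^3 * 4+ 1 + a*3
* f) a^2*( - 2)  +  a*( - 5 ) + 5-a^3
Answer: f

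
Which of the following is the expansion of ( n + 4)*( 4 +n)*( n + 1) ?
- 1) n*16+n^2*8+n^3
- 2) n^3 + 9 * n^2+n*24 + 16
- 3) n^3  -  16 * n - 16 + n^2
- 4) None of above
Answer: 2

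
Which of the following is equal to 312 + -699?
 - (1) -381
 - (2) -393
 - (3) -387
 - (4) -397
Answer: 3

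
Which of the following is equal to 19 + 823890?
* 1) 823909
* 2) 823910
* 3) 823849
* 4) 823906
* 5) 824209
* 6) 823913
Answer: 1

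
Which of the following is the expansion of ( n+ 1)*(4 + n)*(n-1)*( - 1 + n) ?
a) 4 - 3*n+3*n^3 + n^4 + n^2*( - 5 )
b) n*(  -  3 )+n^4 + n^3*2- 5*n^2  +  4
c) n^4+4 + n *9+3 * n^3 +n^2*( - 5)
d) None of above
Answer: a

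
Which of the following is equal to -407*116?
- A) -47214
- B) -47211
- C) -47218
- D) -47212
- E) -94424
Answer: D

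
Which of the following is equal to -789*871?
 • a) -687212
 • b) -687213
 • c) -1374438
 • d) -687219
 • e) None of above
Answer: d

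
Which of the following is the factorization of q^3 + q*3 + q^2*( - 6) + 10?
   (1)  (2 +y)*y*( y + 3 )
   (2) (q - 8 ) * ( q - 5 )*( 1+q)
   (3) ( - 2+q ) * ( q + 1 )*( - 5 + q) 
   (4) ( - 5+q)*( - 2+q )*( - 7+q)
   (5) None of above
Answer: 3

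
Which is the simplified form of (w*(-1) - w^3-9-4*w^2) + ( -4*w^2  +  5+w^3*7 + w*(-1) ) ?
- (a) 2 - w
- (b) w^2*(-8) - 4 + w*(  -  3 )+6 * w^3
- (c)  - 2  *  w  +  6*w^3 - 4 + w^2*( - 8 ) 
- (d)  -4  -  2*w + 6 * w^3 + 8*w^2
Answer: c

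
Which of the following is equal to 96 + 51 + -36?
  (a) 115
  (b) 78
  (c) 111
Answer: c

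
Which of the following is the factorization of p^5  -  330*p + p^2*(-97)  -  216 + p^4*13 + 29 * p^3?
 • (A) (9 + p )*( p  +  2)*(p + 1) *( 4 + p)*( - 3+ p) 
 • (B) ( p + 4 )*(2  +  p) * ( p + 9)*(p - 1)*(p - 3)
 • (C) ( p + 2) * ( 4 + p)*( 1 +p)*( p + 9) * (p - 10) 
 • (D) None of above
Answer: A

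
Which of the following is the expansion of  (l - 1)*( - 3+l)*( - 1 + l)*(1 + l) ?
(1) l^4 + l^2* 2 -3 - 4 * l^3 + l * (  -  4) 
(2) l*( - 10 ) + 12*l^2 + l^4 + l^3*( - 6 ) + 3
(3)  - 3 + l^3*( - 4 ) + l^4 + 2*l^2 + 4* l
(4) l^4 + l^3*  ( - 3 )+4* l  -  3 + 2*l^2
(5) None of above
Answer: 3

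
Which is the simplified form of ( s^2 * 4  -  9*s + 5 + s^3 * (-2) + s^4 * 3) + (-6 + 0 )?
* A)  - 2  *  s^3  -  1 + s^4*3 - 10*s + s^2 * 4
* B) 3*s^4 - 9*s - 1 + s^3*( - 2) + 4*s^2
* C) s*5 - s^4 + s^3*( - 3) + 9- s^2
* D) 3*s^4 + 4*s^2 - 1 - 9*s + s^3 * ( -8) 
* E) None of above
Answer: B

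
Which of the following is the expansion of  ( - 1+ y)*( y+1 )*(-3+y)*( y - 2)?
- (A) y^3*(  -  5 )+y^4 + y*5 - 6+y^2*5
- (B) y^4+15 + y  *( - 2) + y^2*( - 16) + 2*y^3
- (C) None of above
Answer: A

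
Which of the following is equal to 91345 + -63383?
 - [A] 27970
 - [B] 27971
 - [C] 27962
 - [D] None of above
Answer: C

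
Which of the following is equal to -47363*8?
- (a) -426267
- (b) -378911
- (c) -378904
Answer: c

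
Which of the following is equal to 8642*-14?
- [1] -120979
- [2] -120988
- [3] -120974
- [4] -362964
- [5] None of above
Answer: 2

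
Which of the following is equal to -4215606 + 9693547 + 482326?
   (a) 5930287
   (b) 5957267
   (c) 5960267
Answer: c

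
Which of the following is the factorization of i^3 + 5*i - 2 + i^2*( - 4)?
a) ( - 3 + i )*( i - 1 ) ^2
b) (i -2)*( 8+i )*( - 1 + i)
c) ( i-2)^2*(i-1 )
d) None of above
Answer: d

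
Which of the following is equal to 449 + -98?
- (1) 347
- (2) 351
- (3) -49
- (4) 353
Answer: 2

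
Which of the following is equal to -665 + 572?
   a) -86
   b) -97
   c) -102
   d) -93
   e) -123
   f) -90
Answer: d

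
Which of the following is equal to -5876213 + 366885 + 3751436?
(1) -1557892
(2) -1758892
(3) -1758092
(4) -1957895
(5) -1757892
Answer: 5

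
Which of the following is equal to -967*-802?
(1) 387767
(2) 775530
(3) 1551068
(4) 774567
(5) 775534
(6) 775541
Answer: 5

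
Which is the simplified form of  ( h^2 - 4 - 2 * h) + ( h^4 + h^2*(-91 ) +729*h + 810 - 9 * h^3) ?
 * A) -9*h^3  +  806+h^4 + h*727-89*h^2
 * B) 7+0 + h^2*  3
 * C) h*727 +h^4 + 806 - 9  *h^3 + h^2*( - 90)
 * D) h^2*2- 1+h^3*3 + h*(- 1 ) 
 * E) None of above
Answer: C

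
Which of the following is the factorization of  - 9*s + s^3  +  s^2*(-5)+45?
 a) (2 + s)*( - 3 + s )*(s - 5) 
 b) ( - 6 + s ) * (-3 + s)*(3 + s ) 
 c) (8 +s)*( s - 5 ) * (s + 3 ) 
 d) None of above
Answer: d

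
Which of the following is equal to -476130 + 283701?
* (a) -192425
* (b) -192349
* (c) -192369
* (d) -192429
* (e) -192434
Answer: d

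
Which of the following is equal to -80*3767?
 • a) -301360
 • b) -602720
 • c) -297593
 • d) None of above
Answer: a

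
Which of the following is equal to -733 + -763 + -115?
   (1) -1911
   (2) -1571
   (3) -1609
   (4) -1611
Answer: 4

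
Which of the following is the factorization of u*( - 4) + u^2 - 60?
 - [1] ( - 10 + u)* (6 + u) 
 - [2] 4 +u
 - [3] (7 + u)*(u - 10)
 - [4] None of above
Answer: 1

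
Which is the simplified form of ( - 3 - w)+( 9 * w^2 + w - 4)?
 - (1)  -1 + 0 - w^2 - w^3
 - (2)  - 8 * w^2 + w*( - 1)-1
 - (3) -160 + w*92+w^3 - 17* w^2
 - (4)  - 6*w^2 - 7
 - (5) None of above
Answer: 5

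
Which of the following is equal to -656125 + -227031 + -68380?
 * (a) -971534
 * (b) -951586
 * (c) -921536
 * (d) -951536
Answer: d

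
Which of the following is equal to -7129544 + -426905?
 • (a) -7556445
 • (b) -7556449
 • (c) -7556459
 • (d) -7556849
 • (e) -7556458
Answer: b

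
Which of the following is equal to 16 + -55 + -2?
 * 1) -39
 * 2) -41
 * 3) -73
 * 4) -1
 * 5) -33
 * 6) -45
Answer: 2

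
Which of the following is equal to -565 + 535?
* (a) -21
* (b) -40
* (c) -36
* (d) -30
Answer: d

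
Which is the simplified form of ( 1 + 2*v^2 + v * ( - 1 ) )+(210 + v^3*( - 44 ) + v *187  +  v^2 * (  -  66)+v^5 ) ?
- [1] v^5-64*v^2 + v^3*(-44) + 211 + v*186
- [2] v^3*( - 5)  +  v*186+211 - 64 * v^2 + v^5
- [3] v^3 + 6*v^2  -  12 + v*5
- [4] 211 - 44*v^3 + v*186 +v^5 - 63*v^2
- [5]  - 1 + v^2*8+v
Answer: 1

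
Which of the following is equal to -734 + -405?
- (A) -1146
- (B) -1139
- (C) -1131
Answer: B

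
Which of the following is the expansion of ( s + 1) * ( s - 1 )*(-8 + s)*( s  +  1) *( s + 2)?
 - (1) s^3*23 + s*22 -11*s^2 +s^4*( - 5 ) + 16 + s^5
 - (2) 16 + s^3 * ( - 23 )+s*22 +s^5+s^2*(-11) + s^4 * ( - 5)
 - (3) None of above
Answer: 2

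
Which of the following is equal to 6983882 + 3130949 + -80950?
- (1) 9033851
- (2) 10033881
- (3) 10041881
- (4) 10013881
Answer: 2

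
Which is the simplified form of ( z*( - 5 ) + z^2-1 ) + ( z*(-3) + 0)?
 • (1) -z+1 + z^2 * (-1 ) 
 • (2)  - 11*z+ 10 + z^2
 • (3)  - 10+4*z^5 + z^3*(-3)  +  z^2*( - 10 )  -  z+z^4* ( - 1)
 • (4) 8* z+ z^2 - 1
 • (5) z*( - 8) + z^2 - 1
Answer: 5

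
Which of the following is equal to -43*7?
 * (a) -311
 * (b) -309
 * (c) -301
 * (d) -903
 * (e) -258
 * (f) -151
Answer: c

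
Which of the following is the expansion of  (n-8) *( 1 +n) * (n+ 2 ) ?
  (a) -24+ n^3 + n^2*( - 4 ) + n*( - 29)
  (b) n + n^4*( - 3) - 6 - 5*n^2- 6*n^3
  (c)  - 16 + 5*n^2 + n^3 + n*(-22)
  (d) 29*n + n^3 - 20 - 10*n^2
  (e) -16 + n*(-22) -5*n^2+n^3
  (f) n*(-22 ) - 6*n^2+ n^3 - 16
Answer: e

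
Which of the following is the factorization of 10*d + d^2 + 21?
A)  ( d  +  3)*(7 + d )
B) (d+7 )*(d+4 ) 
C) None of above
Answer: A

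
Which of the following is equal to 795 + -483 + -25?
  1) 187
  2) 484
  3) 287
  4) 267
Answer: 3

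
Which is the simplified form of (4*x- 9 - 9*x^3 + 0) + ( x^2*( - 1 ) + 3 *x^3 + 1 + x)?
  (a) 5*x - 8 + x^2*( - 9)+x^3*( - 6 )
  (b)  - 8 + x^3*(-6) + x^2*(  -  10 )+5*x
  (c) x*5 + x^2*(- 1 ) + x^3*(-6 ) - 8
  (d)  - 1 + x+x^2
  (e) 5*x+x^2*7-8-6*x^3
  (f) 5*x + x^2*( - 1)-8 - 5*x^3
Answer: c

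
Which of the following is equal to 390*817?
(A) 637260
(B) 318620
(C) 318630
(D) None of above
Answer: C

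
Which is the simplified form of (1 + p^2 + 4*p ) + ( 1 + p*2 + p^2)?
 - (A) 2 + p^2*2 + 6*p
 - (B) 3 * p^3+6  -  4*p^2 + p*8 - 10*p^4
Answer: A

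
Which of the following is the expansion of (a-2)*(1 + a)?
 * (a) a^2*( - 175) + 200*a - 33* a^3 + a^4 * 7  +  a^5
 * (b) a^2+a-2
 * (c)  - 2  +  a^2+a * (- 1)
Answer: c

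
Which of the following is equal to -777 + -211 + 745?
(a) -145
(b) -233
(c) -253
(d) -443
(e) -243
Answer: e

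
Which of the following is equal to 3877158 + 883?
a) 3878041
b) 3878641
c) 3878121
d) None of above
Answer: a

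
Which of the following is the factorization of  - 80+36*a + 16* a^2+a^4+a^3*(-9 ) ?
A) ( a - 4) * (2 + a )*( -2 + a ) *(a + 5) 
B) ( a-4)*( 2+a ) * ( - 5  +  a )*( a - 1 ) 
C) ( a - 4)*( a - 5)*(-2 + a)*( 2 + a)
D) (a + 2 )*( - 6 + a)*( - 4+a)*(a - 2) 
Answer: C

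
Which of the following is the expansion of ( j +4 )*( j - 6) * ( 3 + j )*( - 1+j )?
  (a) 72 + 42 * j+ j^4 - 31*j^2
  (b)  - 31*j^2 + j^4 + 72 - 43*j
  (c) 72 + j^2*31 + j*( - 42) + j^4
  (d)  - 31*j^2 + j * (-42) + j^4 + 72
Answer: d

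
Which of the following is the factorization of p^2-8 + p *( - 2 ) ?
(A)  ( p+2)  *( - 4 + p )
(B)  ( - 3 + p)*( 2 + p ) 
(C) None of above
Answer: A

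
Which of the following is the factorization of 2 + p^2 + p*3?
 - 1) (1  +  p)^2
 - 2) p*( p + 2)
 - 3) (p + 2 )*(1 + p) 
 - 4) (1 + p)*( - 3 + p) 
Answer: 3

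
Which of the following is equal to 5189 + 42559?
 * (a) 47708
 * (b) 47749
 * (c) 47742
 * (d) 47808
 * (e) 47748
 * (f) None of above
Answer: e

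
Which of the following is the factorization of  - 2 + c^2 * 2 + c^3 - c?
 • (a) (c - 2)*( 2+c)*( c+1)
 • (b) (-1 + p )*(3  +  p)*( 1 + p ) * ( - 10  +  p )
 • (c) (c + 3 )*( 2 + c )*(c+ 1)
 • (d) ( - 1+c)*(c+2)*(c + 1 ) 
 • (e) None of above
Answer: d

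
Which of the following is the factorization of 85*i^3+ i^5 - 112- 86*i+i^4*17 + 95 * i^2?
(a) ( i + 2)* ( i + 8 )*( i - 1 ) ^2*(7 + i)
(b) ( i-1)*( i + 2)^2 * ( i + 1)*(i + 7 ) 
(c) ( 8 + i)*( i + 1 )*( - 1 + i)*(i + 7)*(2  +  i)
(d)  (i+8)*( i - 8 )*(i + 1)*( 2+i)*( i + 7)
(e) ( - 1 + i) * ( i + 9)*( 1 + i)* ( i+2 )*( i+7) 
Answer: c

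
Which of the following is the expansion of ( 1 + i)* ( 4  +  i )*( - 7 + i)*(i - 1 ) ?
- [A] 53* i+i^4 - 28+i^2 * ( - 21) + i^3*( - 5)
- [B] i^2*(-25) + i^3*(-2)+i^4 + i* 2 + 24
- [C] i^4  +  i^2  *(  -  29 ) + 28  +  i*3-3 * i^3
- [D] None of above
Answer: C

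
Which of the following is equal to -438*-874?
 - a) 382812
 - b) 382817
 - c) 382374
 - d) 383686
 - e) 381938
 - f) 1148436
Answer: a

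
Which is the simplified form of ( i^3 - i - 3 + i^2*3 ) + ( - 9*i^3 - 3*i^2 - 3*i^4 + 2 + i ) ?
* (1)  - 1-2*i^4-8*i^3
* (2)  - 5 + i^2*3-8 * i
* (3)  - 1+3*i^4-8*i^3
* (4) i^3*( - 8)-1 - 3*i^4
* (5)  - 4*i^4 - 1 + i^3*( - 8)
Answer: 4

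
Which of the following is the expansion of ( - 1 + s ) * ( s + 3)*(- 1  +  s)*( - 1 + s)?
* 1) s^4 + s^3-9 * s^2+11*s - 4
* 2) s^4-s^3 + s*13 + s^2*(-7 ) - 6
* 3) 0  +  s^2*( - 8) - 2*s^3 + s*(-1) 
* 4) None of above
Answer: 4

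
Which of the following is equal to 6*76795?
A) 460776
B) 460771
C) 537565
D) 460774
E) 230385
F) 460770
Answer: F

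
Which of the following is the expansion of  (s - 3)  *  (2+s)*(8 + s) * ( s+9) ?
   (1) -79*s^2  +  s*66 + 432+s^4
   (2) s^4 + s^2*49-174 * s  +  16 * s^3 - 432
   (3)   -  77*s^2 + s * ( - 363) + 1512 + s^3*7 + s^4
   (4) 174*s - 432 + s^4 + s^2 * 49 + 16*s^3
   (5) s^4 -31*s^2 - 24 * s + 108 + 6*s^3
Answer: 2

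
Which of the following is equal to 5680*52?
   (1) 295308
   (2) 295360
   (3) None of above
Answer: 2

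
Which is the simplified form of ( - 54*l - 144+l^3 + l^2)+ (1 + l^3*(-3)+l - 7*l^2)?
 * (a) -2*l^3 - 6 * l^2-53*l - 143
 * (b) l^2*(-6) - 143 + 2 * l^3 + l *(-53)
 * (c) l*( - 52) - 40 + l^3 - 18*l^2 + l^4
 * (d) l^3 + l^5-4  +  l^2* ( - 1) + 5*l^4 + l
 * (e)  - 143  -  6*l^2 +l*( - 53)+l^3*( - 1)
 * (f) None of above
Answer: a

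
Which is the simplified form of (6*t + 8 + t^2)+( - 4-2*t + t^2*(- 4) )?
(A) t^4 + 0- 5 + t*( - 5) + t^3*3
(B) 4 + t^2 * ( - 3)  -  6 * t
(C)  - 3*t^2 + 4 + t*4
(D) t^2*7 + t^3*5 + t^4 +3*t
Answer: C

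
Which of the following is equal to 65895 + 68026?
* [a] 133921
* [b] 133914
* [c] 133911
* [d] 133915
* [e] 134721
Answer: a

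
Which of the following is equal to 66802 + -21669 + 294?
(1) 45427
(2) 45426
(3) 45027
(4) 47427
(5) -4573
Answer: 1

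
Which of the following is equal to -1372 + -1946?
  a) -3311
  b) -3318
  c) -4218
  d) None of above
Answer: b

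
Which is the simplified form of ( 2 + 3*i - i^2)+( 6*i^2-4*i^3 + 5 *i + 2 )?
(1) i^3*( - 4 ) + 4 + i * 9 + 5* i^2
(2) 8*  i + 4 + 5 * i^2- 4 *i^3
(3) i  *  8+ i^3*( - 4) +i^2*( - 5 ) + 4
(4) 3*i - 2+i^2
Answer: 2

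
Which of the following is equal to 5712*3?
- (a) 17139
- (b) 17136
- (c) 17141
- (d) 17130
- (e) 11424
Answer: b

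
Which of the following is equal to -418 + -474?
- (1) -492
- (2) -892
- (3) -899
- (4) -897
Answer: 2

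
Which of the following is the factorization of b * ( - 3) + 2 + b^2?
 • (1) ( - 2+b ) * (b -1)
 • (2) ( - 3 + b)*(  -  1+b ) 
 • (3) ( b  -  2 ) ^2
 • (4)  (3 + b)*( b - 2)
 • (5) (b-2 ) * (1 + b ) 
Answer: 1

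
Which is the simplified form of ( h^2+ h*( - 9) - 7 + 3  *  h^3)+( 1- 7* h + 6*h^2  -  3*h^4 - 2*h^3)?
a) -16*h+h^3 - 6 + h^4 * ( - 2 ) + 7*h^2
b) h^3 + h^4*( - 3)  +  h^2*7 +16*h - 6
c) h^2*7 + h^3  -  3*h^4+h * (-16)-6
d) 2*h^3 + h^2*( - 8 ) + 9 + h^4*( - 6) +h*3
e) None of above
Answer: c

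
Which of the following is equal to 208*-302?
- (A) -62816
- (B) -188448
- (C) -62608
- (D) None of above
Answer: A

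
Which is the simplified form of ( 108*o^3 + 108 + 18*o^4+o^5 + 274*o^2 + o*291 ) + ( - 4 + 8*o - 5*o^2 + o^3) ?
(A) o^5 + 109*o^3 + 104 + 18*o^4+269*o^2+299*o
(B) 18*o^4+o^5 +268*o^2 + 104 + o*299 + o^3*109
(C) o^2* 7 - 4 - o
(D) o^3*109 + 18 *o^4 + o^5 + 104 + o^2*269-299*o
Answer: A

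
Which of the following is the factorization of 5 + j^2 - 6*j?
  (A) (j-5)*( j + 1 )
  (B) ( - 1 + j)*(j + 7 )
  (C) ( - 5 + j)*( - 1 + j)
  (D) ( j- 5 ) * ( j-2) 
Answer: C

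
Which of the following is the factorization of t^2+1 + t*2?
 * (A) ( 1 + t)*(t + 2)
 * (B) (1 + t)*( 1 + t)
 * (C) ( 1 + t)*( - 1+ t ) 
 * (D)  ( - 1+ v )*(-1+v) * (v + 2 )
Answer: B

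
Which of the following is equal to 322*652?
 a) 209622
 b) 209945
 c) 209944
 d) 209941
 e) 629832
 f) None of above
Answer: c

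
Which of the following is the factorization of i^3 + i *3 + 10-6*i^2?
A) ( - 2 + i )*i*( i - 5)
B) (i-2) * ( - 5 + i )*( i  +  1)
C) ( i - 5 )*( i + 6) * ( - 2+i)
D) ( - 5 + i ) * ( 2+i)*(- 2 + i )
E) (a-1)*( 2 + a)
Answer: B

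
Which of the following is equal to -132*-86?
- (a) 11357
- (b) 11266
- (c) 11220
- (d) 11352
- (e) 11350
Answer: d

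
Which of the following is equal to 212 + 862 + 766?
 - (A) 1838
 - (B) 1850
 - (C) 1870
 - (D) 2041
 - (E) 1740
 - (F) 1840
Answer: F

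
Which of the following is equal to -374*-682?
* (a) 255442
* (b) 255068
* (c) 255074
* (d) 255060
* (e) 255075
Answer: b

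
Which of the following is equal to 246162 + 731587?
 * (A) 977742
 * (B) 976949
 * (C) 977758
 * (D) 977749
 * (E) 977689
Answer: D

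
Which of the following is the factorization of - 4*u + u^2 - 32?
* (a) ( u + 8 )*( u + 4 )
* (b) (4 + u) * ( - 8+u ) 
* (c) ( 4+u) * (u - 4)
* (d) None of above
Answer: b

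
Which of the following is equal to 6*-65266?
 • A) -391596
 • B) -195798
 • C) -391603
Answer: A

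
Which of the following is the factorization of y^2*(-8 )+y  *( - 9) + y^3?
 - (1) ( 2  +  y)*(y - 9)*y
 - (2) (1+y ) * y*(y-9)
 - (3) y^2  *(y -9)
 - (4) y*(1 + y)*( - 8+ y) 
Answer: 2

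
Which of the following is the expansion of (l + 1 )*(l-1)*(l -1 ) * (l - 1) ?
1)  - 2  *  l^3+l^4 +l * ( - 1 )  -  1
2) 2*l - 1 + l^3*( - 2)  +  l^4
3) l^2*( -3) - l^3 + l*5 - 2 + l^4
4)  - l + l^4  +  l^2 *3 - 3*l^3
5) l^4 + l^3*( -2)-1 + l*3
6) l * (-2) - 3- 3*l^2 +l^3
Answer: 2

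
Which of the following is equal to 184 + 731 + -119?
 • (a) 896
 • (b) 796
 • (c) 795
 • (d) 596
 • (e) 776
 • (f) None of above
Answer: b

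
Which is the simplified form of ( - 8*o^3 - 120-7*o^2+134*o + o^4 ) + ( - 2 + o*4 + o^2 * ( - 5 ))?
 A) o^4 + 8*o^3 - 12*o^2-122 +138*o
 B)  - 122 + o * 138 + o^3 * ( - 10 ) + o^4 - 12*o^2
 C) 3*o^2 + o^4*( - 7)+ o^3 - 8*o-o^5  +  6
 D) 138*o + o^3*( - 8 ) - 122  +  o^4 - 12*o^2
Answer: D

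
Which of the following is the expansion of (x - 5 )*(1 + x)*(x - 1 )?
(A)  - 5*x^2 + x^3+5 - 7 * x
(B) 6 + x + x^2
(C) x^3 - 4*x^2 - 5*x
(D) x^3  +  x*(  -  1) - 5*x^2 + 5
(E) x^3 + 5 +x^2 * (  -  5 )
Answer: D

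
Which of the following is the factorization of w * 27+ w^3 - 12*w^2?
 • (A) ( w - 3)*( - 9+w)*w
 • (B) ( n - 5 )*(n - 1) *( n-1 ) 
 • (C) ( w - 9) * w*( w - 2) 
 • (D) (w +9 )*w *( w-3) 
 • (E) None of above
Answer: A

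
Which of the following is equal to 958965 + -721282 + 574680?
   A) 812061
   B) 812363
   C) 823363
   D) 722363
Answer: B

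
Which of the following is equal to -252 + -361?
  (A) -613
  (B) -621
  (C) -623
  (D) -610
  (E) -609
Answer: A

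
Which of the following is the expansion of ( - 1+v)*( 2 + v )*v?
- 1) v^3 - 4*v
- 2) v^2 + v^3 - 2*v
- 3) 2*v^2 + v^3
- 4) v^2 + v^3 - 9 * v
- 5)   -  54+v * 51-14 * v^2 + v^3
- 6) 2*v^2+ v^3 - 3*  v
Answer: 2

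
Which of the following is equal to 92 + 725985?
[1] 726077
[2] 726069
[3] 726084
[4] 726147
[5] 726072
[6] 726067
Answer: 1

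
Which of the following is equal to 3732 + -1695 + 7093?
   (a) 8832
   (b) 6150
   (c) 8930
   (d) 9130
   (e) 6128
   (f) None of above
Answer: d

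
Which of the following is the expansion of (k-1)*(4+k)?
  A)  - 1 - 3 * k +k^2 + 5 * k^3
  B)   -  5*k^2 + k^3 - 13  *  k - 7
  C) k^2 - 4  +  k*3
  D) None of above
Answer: C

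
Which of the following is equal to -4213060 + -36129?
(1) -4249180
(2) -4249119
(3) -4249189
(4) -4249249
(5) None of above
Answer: 3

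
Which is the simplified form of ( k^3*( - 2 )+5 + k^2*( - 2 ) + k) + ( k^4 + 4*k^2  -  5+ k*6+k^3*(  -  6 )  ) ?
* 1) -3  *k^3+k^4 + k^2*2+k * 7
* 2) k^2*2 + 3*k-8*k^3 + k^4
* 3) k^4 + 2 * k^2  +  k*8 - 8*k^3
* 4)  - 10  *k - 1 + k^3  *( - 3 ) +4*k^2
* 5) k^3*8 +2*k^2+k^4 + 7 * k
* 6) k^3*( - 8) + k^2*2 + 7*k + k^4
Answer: 6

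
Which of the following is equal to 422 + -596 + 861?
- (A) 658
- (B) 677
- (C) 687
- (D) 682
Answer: C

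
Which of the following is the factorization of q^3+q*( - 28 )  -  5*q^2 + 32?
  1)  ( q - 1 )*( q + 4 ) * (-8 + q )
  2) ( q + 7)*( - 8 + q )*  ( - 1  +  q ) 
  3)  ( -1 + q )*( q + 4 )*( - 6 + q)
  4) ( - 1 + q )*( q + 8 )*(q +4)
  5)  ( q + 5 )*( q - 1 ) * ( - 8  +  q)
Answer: 1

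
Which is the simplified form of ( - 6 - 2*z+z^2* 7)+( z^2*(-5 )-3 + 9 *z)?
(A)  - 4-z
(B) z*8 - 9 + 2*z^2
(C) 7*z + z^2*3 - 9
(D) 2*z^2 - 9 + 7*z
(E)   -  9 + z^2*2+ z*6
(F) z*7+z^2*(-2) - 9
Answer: D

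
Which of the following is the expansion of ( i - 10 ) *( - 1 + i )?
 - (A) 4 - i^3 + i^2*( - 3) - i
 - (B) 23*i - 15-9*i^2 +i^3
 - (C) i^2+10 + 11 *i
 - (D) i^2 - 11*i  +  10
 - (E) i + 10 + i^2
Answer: D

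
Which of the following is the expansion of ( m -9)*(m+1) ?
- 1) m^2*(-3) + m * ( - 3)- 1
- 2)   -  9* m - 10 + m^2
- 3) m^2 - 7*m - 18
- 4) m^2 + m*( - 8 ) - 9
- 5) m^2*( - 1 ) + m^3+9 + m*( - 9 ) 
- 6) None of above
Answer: 4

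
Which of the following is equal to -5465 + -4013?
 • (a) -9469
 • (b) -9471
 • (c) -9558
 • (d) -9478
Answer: d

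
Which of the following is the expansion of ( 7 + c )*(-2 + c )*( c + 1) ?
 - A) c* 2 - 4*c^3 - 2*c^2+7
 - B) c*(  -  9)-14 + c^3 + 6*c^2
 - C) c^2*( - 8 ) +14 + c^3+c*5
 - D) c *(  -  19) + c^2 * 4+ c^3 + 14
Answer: B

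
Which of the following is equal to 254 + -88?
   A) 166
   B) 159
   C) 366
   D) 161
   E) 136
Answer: A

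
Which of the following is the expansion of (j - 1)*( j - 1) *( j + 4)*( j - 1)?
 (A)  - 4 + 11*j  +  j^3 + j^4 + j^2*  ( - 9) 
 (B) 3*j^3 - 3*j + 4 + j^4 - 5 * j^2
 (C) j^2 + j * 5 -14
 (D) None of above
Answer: A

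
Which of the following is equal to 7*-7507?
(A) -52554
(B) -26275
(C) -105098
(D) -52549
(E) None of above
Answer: D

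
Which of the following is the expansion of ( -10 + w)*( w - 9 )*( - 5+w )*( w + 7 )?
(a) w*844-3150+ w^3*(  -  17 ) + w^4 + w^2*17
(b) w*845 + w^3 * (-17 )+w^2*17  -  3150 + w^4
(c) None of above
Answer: b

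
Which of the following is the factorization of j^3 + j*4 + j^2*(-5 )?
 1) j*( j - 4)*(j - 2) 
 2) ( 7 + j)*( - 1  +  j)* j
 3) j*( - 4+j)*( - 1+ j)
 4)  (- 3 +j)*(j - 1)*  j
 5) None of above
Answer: 3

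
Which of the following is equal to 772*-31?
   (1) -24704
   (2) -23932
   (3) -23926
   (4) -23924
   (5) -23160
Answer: 2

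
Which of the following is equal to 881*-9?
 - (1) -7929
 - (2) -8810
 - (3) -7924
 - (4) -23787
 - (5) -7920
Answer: 1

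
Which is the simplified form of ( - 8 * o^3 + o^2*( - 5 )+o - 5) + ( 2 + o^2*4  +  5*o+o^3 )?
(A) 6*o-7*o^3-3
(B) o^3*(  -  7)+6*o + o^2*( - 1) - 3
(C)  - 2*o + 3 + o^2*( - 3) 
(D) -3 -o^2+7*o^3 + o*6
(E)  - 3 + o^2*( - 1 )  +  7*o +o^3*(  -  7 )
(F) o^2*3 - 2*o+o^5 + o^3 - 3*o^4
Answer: B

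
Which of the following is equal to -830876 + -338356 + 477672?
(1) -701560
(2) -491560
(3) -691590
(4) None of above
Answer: 4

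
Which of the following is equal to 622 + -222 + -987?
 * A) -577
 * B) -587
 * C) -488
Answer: B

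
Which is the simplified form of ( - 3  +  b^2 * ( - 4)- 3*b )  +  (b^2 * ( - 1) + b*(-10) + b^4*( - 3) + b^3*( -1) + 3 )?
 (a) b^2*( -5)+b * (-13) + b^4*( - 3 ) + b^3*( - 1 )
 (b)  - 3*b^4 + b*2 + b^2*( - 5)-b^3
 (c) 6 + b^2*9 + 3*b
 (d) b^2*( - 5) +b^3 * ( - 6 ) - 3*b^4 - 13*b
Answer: a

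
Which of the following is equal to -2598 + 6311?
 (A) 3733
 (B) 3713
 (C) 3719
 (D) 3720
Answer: B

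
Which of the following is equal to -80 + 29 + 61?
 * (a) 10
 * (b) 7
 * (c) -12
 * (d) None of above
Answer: a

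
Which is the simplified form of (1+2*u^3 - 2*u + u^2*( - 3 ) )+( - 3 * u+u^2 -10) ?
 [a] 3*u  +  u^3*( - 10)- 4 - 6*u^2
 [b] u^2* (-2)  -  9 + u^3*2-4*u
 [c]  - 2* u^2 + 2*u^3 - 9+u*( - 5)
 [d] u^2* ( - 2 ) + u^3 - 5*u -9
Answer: c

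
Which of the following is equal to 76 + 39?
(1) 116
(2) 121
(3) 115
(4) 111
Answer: 3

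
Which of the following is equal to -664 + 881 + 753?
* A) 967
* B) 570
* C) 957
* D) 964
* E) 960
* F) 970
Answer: F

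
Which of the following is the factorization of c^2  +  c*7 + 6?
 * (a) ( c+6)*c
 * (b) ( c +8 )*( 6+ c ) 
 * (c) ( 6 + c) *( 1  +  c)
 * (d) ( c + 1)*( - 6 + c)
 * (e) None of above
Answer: c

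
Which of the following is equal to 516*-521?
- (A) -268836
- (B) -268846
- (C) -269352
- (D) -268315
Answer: A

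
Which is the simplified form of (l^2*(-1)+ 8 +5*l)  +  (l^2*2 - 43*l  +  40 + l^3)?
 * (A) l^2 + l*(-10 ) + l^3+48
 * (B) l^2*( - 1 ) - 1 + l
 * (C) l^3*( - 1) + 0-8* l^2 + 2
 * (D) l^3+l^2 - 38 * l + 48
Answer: D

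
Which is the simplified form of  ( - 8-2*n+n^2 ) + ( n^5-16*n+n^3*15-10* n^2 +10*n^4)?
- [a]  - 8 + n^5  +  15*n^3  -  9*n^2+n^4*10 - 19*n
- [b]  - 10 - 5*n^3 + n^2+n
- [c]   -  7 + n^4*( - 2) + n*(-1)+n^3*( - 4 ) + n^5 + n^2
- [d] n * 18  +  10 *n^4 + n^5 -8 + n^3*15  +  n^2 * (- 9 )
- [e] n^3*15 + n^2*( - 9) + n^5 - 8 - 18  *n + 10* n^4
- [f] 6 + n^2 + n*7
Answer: e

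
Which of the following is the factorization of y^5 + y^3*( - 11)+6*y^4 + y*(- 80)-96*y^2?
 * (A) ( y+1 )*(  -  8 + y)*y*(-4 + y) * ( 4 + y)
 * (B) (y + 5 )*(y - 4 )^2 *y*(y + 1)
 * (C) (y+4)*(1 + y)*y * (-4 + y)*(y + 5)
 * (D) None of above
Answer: C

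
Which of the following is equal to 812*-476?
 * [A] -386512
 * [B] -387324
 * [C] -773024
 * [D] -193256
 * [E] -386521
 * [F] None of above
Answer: A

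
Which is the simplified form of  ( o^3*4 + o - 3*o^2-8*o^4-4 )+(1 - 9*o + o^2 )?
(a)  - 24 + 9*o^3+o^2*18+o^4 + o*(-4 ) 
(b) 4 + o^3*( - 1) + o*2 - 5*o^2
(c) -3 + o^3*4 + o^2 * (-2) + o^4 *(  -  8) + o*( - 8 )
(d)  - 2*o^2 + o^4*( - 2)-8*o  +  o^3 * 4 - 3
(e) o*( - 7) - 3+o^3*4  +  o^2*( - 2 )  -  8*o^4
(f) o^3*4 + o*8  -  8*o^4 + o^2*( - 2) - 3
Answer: c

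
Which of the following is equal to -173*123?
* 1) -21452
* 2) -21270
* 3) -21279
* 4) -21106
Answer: 3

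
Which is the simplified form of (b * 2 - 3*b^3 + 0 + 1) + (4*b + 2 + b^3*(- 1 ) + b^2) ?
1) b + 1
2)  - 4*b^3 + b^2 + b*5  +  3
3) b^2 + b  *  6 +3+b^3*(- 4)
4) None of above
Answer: 3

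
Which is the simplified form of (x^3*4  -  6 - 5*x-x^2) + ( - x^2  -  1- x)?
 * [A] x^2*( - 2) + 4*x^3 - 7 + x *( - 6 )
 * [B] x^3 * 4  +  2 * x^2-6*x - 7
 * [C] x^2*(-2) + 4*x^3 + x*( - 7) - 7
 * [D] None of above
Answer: A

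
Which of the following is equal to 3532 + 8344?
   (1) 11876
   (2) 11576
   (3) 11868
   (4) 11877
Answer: 1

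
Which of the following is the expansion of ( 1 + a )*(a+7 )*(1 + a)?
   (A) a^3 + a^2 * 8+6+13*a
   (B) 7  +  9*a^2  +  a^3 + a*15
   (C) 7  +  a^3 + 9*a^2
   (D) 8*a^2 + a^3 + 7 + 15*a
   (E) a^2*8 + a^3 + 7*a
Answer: B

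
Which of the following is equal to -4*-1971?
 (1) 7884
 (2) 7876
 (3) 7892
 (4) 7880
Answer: 1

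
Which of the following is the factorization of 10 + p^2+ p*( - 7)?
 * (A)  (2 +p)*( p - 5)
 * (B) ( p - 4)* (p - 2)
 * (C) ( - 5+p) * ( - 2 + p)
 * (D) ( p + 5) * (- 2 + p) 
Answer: C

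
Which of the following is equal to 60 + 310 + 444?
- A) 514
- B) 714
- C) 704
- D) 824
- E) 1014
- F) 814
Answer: F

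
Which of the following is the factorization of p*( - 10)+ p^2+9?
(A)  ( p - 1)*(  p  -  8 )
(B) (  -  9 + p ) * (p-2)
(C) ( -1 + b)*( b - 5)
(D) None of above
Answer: D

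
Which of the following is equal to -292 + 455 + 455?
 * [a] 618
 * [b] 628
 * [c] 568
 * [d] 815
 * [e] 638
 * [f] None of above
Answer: a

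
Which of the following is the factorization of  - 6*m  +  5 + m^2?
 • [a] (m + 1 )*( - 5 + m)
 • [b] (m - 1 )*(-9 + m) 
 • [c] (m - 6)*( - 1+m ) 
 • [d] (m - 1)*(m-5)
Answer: d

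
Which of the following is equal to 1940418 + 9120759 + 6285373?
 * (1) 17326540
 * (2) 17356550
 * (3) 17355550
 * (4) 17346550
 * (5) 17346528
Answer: 4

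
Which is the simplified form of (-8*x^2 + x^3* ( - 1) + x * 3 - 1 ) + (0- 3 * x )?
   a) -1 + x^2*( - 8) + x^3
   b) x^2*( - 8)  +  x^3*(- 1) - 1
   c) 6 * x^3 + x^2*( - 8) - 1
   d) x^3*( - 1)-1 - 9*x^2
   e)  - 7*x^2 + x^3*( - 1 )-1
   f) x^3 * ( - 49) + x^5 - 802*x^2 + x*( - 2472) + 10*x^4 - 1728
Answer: b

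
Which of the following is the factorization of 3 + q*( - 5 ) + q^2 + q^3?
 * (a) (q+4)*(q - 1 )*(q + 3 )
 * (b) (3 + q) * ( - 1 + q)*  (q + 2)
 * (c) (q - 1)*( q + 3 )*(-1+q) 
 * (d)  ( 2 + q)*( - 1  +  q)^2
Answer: c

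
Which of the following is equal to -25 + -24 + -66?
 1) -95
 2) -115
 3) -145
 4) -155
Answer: 2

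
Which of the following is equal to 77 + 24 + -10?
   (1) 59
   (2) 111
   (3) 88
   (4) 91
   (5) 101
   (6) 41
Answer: 4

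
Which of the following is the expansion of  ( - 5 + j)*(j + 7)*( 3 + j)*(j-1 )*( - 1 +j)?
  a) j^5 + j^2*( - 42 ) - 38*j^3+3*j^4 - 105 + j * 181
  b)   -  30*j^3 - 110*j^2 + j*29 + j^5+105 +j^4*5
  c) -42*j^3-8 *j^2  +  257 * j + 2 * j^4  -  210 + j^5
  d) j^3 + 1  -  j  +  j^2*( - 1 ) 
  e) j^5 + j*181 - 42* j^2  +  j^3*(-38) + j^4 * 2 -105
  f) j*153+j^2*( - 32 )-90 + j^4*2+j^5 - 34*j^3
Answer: a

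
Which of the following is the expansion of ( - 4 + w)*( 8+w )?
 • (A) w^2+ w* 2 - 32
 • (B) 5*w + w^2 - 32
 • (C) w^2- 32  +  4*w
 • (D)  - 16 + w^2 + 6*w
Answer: C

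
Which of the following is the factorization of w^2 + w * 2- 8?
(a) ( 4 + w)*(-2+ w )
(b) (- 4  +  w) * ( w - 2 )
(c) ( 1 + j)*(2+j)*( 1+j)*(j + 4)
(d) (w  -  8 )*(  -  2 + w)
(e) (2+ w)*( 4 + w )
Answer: a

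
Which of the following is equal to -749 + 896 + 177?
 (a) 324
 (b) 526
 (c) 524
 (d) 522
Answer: a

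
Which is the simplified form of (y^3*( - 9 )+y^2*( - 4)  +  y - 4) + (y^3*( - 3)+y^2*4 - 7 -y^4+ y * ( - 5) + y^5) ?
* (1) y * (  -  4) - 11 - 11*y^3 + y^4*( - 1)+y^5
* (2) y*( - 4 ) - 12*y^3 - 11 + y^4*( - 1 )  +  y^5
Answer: 2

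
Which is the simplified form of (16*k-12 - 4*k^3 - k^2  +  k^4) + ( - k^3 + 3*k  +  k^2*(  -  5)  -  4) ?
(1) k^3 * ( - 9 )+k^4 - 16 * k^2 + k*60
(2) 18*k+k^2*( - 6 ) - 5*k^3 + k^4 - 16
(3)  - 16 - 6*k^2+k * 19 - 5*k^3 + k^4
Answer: 3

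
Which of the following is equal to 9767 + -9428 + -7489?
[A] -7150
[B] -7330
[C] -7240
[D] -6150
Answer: A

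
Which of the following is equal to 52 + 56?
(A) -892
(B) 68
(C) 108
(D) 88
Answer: C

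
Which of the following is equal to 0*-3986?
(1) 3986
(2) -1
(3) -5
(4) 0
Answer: 4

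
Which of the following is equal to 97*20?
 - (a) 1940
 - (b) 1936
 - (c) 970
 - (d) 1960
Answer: a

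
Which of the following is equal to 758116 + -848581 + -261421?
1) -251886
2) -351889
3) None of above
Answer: 3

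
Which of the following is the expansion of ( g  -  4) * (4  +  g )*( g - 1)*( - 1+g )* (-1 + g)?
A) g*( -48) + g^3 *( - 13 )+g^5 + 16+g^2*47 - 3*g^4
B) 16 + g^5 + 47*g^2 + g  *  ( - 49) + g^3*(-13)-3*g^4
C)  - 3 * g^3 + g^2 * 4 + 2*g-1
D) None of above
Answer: A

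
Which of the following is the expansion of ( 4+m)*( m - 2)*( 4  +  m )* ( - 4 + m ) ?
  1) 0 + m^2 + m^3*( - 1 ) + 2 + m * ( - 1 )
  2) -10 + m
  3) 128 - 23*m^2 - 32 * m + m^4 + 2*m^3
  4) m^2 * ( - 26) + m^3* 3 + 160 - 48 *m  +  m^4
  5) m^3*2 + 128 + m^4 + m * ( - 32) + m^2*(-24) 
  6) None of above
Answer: 5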